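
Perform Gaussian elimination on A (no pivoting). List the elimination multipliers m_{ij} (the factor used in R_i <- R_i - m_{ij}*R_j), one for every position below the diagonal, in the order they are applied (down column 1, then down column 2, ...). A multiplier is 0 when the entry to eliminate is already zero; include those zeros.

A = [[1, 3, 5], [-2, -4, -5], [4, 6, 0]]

Forward elimination:
R2 <- R2 - (-2)*R1:  [ 0  2  5 ]
R3 <- R3 - (4)*R1:  [   0   -6  -20 ]
R3 <- R3 - (-3)*R2:  [  0   0  -5 ]
Multipliers (in order of application): m_{21} = -2, m_{31} = 4, m_{32} = -3

multipliers: -2, 4, -3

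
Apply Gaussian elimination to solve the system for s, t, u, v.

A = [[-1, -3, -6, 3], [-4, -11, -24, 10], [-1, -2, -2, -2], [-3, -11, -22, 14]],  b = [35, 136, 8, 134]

(4, -2, -5, 1)

Forward elimination on [A|b]:
R2 <- R2 - (4)*R1:  [  0   1   0  -2  -4 ]
R3 <- R3 - (1)*R1:  [   0    1    4   -5  -27 ]
R4 <- R4 - (3)*R1:  [  0  -2  -4   5  29 ]
R3 <- R3 - (1)*R2:  [   0    0    4   -3  -23 ]
R4 <- R4 - (-2)*R2:  [  0   0  -4   1  21 ]
R4 <- R4 - (-1)*R3:  [  0   0   0  -2  -2 ]
Row echelon form:
[ -1  -3  -6   3  |   35 ]
[  0   1   0  -2  |   -4 ]
[  0   0   4  -3  |  -23 ]
[  0   0   0  -2  |   -2 ]
Back-substitution:
v = (-2) / -2 = 1
u = (-23 - (-3)*(1)) / 4 = -5
t = (-4 - (-2)*(1)) / 1 = -2
s = (35 - (-3)*(-2) - (-6)*(-5) - (3)*(1)) / -1 = 4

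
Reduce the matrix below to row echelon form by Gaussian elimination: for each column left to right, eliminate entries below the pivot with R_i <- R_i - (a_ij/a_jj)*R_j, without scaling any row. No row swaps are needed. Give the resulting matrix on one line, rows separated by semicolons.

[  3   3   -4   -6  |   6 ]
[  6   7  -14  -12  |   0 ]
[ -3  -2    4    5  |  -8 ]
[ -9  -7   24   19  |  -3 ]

REF = [3 3 -4 -6 6; 0 1 -6 0 -12; 0 0 6 -1 10; 0 0 0 5 -1]

Forward elimination:
R2 <- R2 - (2)*R1:  [   0    1   -6    0  -12 ]
R3 <- R3 - (-1)*R1:  [  0   1   0  -1  -2 ]
R4 <- R4 - (-3)*R1:  [  0   2  12   1  15 ]
R3 <- R3 - (1)*R2:  [  0   0   6  -1  10 ]
R4 <- R4 - (2)*R2:  [  0   0  24   1  39 ]
R4 <- R4 - (4)*R3:  [  0   0   0   5  -1 ]
Row echelon form:
[ 3  3  -4  -6  |    6 ]
[ 0  1  -6   0  |  -12 ]
[ 0  0   6  -1  |   10 ]
[ 0  0   0   5  |   -1 ]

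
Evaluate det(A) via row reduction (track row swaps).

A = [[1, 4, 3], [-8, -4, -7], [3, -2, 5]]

det(A) = 126

Forward elimination:
R2 <- R2 - (-8)*R1:  [  0  28  17 ]
R3 <- R3 - (3)*R1:  [   0  -14   -4 ]
R3 <- R3 - (-1/2)*R2:  [   0    0  9/2 ]
Upper-triangular form:
[ 1   4    3 ]
[ 0  28   17 ]
[ 0   0  9/2 ]
det(A) = (-1)^0 * (1) * (28) * (9/2) = 126  (0 row swaps -> sign +1)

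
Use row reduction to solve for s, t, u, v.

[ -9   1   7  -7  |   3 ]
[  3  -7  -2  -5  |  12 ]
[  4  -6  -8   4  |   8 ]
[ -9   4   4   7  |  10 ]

(0, -4, 3, 2)

Forward elimination on [A|b]:
R2 <- R2 - (-1/3)*R1:  [     0  -20/3    1/3  -22/3     13 ]
R3 <- R3 - (-4/9)*R1:  [     0  -50/9  -44/9    8/9   28/3 ]
R4 <- R4 - (1)*R1:  [  0   3  -3  14   7 ]
R3 <- R3 - (5/6)*R2:  [     0      0  -31/6      7   -3/2 ]
R4 <- R4 - (-9/20)*R2:  [      0       0  -57/20  107/10  257/20 ]
R4 <- R4 - (171/310)*R3:  [      0       0       0  212/31  424/31 ]
Row echelon form:
[ -9      1      7      -7  |       3 ]
[  0  -20/3    1/3   -22/3  |      13 ]
[  0      0  -31/6       7  |    -3/2 ]
[  0      0      0  212/31  |  424/31 ]
Back-substitution:
v = (424/31) / (212/31) = 2
u = (-3/2 - (7)*(2)) / (-31/6) = 3
t = (13 - (1/3)*(3) - (-22/3)*(2)) / (-20/3) = -4
s = (3 - (1)*(-4) - (7)*(3) - (-7)*(2)) / -9 = 0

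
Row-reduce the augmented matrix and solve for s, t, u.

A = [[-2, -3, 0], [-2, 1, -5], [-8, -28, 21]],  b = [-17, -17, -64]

Forward elimination on [A|b]:
R2 <- R2 - (1)*R1:  [  0   4  -5   0 ]
R3 <- R3 - (4)*R1:  [   0  -16   21    4 ]
R3 <- R3 - (-4)*R2:  [ 0  0  1  4 ]
Row echelon form:
[ -2  -3   0  |  -17 ]
[  0   4  -5  |    0 ]
[  0   0   1  |    4 ]
Back-substitution:
u = (4) / 1 = 4
t = (0 - (-5)*(4)) / 4 = 5
s = (-17 - (-3)*(5)) / -2 = 1

(1, 5, 4)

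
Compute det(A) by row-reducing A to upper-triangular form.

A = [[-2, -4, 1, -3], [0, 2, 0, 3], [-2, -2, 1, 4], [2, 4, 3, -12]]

det(A) = 64

Forward elimination:
R3 <- R3 - (1)*R1:  [ 0  2  0  7 ]
R4 <- R4 - (-1)*R1:  [   0    0    4  -15 ]
R3 <- R3 - (1)*R2:  [ 0  0  0  4 ]
R3 <-> R4   (pivot in column 3 was zero)
[ -2  -4  1   -3 ]
[  0   2  0    3 ]
[  0   0  4  -15 ]
[  0   0  0    4 ]
Upper-triangular form:
[ -2  -4  1   -3 ]
[  0   2  0    3 ]
[  0   0  4  -15 ]
[  0   0  0    4 ]
det(A) = (-1)^1 * (-2) * (2) * (4) * (4) = 64  (1 row swap -> sign -1)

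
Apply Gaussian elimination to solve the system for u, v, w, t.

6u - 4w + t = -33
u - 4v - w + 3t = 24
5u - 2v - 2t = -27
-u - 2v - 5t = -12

(-5, -4, 2, 5)

Forward elimination on [A|b]:
R2 <- R2 - (1/6)*R1:  [    0    -4  -1/3  17/6  59/2 ]
R3 <- R3 - (5/6)*R1:  [     0     -2   10/3  -17/6    1/2 ]
R4 <- R4 - (-1/6)*R1:  [     0     -2   -2/3  -29/6  -35/2 ]
R3 <- R3 - (1/2)*R2:  [     0      0    7/2  -17/4  -57/4 ]
R4 <- R4 - (1/2)*R2:  [      0       0    -1/2   -25/4  -129/4 ]
R4 <- R4 - (-1/7)*R3:  [      0       0       0   -48/7  -240/7 ]
Row echelon form:
[ 6   0    -4      1  |     -33 ]
[ 0  -4  -1/3   17/6  |    59/2 ]
[ 0   0   7/2  -17/4  |   -57/4 ]
[ 0   0     0  -48/7  |  -240/7 ]
Back-substitution:
t = (-240/7) / (-48/7) = 5
w = (-57/4 - (-17/4)*(5)) / (7/2) = 2
v = (59/2 - (-1/3)*(2) - (17/6)*(5)) / -4 = -4
u = (-33 - (-4)*(2) - (1)*(5)) / 6 = -5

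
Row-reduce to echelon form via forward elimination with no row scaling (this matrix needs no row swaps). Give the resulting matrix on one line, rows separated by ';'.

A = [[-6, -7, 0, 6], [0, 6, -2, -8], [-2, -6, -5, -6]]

Forward elimination:
R3 <- R3 - (1/3)*R1:  [     0  -11/3     -5     -8 ]
R3 <- R3 - (-11/18)*R2:  [      0       0   -56/9  -116/9 ]
Row echelon form:
[ -6  -7      0       6 ]
[  0   6     -2      -8 ]
[  0   0  -56/9  -116/9 ]

REF = [-6 -7 0 6; 0 6 -2 -8; 0 0 -56/9 -116/9]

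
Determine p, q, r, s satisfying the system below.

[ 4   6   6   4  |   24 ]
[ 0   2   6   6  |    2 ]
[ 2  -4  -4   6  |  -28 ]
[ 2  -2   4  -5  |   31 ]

Forward elimination on [A|b]:
R3 <- R3 - (1/2)*R1:  [   0   -7   -7    4  -40 ]
R4 <- R4 - (1/2)*R1:  [  0  -5   1  -7  19 ]
R3 <- R3 - (-7/2)*R2:  [   0    0   14   25  -33 ]
R4 <- R4 - (-5/2)*R2:  [  0   0  16   8  24 ]
R4 <- R4 - (8/7)*R3:  [      0       0       0  -144/7   432/7 ]
Row echelon form:
[ 4  6   6       4  |     24 ]
[ 0  2   6       6  |      2 ]
[ 0  0  14      25  |    -33 ]
[ 0  0   0  -144/7  |  432/7 ]
Back-substitution:
s = (432/7) / (-144/7) = -3
r = (-33 - (25)*(-3)) / 14 = 3
q = (2 - (6)*(3) - (6)*(-3)) / 2 = 1
p = (24 - (6)*(1) - (6)*(3) - (4)*(-3)) / 4 = 3

(3, 1, 3, -3)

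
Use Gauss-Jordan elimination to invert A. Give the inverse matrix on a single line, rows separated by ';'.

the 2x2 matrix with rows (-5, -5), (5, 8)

Gauss-Jordan on [A | I]:
R1 <- (1/-5)*R1:  [    1     1  |  -1/5     0 ]
R2 <- R2 - (5)*R1:  [ 0  3  |  1  1 ]
R2 <- (1/3)*R2:  [   0    1  |  1/3  1/3 ]
R1 <- R1 - (1)*R2:  [     1      0  |  -8/15   -1/3 ]
Right block of [I | A^{-1}] is the inverse:
[ -8/15  -1/3 ]
[   1/3   1/3 ]

inverse = [-8/15 -1/3; 1/3 1/3]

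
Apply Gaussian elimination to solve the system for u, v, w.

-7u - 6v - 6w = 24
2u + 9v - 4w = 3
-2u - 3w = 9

(0, -1, -3)

Forward elimination on [A|b]:
R2 <- R2 - (-2/7)*R1:  [     0   51/7  -40/7   69/7 ]
R3 <- R3 - (2/7)*R1:  [    0  12/7  -9/7  15/7 ]
R3 <- R3 - (4/17)*R2:  [     0      0   1/17  -3/17 ]
Row echelon form:
[ -7    -6     -6  |     24 ]
[  0  51/7  -40/7  |   69/7 ]
[  0     0   1/17  |  -3/17 ]
Back-substitution:
w = (-3/17) / (1/17) = -3
v = (69/7 - (-40/7)*(-3)) / (51/7) = -1
u = (24 - (-6)*(-1) - (-6)*(-3)) / -7 = 0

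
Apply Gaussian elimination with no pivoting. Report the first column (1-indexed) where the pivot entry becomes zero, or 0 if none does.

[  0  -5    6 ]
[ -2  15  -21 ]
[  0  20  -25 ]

Naive forward elimination:
Pivot entry (1,1) is zero but row 2 has -2 in column 1 -> naive elimination stops; a row interchange (e.g. R1 <-> R2) would be required here.

first zero-pivot column = 1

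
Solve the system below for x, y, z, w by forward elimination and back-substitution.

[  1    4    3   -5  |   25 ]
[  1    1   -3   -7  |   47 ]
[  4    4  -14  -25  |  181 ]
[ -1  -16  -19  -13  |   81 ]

(-4, 4, -4, -5)

Forward elimination on [A|b]:
R2 <- R2 - (1)*R1:  [  0  -3  -6  -2  22 ]
R3 <- R3 - (4)*R1:  [   0  -12  -26   -5   81 ]
R4 <- R4 - (-1)*R1:  [   0  -12  -16  -18  106 ]
R3 <- R3 - (4)*R2:  [  0   0  -2   3  -7 ]
R4 <- R4 - (4)*R2:  [   0    0    8  -10   18 ]
R4 <- R4 - (-4)*R3:  [   0    0    0    2  -10 ]
Row echelon form:
[ 1   4   3  -5  |   25 ]
[ 0  -3  -6  -2  |   22 ]
[ 0   0  -2   3  |   -7 ]
[ 0   0   0   2  |  -10 ]
Back-substitution:
w = (-10) / 2 = -5
z = (-7 - (3)*(-5)) / -2 = -4
y = (22 - (-6)*(-4) - (-2)*(-5)) / -3 = 4
x = (25 - (4)*(4) - (3)*(-4) - (-5)*(-5)) / 1 = -4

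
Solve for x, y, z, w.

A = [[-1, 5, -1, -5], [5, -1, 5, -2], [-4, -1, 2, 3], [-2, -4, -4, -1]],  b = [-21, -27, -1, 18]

Forward elimination on [A|b]:
R2 <- R2 - (-5)*R1:  [    0    24     0   -27  -132 ]
R3 <- R3 - (4)*R1:  [   0  -21    6   23   83 ]
R4 <- R4 - (2)*R1:  [   0  -14   -2    9   60 ]
R3 <- R3 - (-7/8)*R2:  [     0      0      6   -5/8  -65/2 ]
R4 <- R4 - (-7/12)*R2:  [     0      0     -2  -27/4    -17 ]
R4 <- R4 - (-1/3)*R3:  [       0        0        0  -167/24   -167/6 ]
Row echelon form:
[ -1   5  -1       -5  |     -21 ]
[  0  24   0      -27  |    -132 ]
[  0   0   6     -5/8  |   -65/2 ]
[  0   0   0  -167/24  |  -167/6 ]
Back-substitution:
w = (-167/6) / (-167/24) = 4
z = (-65/2 - (-5/8)*(4)) / 6 = -5
y = (-132 - (-27)*(4)) / 24 = -1
x = (-21 - (5)*(-1) - (-1)*(-5) - (-5)*(4)) / -1 = 1

(1, -1, -5, 4)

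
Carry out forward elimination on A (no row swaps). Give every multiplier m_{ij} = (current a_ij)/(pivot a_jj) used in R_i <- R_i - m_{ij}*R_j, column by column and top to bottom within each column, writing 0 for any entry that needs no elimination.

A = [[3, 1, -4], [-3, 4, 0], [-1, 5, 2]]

multipliers: -1, -1/3, 16/15

Forward elimination:
R2 <- R2 - (-1)*R1:  [  0   5  -4 ]
R3 <- R3 - (-1/3)*R1:  [    0  16/3   2/3 ]
R3 <- R3 - (16/15)*R2:  [     0      0  74/15 ]
Multipliers (in order of application): m_{21} = -1, m_{31} = -1/3, m_{32} = 16/15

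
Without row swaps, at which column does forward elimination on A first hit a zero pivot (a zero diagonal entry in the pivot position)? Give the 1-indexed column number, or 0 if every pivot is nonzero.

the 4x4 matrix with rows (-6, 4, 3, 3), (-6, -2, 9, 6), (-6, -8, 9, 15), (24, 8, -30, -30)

Naive forward elimination:
R2 <- R2 - (1)*R1:  [  0  -6   6   3 ]
R3 <- R3 - (1)*R1:  [   0  -12    6   12 ]
R4 <- R4 - (-4)*R1:  [   0   24  -18  -18 ]
R3 <- R3 - (2)*R2:  [  0   0  -6   6 ]
R4 <- R4 - (-4)*R2:  [  0   0   6  -6 ]
R4 <- R4 - (-1)*R3:  [ 0  0  0  0 ]
Matrix at this point:
[ -6   4   3  3 ]
[  0  -6   6  3 ]
[  0   0  -6  6 ]
[  0   0   0  0 ]
Pivot entry (4,4) in the last row is zero and there are no rows below to swap with -> zero pivot in column 4 (A is singular).

first zero-pivot column = 4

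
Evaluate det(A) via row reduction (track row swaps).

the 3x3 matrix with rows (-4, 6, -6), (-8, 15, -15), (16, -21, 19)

det(A) = 24

Forward elimination:
R2 <- R2 - (2)*R1:  [  0   3  -3 ]
R3 <- R3 - (-4)*R1:  [  0   3  -5 ]
R3 <- R3 - (1)*R2:  [  0   0  -2 ]
Upper-triangular form:
[ -4  6  -6 ]
[  0  3  -3 ]
[  0  0  -2 ]
det(A) = (-1)^0 * (-4) * (3) * (-2) = 24  (0 row swaps -> sign +1)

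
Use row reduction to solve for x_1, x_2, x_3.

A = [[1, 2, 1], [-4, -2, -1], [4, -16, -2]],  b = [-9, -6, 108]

(5, -5, -4)

Forward elimination on [A|b]:
R2 <- R2 - (-4)*R1:  [   0    6    3  -42 ]
R3 <- R3 - (4)*R1:  [   0  -24   -6  144 ]
R3 <- R3 - (-4)*R2:  [   0    0    6  -24 ]
Row echelon form:
[ 1  2  1  |   -9 ]
[ 0  6  3  |  -42 ]
[ 0  0  6  |  -24 ]
Back-substitution:
x_3 = (-24) / 6 = -4
x_2 = (-42 - (3)*(-4)) / 6 = -5
x_1 = (-9 - (2)*(-5) - (1)*(-4)) / 1 = 5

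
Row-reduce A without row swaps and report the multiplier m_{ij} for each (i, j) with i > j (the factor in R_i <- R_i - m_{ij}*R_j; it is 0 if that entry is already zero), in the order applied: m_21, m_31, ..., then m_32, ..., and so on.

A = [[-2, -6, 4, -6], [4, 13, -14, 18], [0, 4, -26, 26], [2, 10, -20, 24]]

multipliers: -2, 0, -1, 4, 4, -4

Forward elimination:
R2 <- R2 - (-2)*R1:  [  0   1  -6   6 ]
R3: entry in column 1 is already 0 -> m_{31} = 0 (no row operation needed)
R4 <- R4 - (-1)*R1:  [   0    4  -16   18 ]
R3 <- R3 - (4)*R2:  [  0   0  -2   2 ]
R4 <- R4 - (4)*R2:  [  0   0   8  -6 ]
R4 <- R4 - (-4)*R3:  [ 0  0  0  2 ]
Multipliers (in order of application): m_{21} = -2, m_{31} = 0, m_{41} = -1, m_{32} = 4, m_{42} = 4, m_{43} = -4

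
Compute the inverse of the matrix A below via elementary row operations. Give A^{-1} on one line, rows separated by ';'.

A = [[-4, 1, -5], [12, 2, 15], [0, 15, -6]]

Gauss-Jordan on [A | I]:
R1 <- (1/-4)*R1:  [    1  -1/4   5/4  |  -1/4     0     0 ]
R2 <- R2 - (12)*R1:  [ 0  5  0  |  3  1  0 ]
R2 <- (1/5)*R2:  [   0    1    0  |  3/5  1/5    0 ]
R1 <- R1 - (-1/4)*R2:  [     1      0    5/4  |  -1/10   1/20      0 ]
R3 <- R3 - (15)*R2:  [  0   0  -6  |  -9  -3   1 ]
R3 <- (1/-6)*R3:  [    0     0     1  |   3/2   1/2  -1/6 ]
R1 <- R1 - (5/4)*R3:  [      1       0       0  |  -79/40  -23/40    5/24 ]
Right block of [I | A^{-1}] is the inverse:
[ -79/40  -23/40  5/24 ]
[    3/5     1/5     0 ]
[    3/2     1/2  -1/6 ]

inverse = [-79/40 -23/40 5/24; 3/5 1/5 0; 3/2 1/2 -1/6]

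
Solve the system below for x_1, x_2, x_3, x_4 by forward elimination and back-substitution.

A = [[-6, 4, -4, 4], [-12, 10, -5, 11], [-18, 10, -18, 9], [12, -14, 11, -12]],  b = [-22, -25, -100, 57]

Forward elimination on [A|b]:
R2 <- R2 - (2)*R1:  [  0   2   3   3  19 ]
R3 <- R3 - (3)*R1:  [   0   -2   -6   -3  -34 ]
R4 <- R4 - (-2)*R1:  [  0  -6   3  -4  13 ]
R3 <- R3 - (-1)*R2:  [   0    0   -3    0  -15 ]
R4 <- R4 - (-3)*R2:  [  0   0  12   5  70 ]
R4 <- R4 - (-4)*R3:  [  0   0   0   5  10 ]
Row echelon form:
[ -6  4  -4  4  |  -22 ]
[  0  2   3  3  |   19 ]
[  0  0  -3  0  |  -15 ]
[  0  0   0  5  |   10 ]
Back-substitution:
x_4 = (10) / 5 = 2
x_3 = (-15) / -3 = 5
x_2 = (19 - (3)*(5) - (3)*(2)) / 2 = -1
x_1 = (-22 - (4)*(-1) - (-4)*(5) - (4)*(2)) / -6 = 1

(1, -1, 5, 2)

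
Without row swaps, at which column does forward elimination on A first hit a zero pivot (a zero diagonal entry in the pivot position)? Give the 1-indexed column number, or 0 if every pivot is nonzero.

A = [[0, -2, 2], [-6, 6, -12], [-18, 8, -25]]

Naive forward elimination:
Pivot entry (1,1) is zero but row 2 has -6 in column 1 -> naive elimination stops; a row interchange (e.g. R1 <-> R2) would be required here.

first zero-pivot column = 1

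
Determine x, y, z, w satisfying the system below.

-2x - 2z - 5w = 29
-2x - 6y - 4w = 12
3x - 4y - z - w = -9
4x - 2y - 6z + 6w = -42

Forward elimination on [A|b]:
R2 <- R2 - (1)*R1:  [   0   -6    2    1  -17 ]
R3 <- R3 - (-3/2)*R1:  [     0     -4     -4  -17/2   69/2 ]
R4 <- R4 - (-2)*R1:  [   0   -2  -10   -4   16 ]
R3 <- R3 - (2/3)*R2:  [     0      0  -16/3  -55/6  275/6 ]
R4 <- R4 - (1/3)*R2:  [     0      0  -32/3  -13/3   65/3 ]
R4 <- R4 - (2)*R3:  [   0    0    0   14  -70 ]
Row echelon form:
[ -2   0     -2     -5  |     29 ]
[  0  -6      2      1  |    -17 ]
[  0   0  -16/3  -55/6  |  275/6 ]
[  0   0      0     14  |    -70 ]
Back-substitution:
w = (-70) / 14 = -5
z = (275/6 - (-55/6)*(-5)) / (-16/3) = 0
y = (-17 - (2)*(0) - (1)*(-5)) / -6 = 2
x = (29 - (-2)*(0) - (-5)*(-5)) / -2 = -2

(-2, 2, 0, -5)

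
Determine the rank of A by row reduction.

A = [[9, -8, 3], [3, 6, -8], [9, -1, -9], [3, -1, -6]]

rank(A) = 3

Row reduction:
R2 <- R2 - (1/3)*R1:  [    0  26/3    -9 ]
R3 <- R3 - (1)*R1:  [   0    7  -12 ]
R4 <- R4 - (1/3)*R1:  [   0  5/3   -7 ]
R3 <- R3 - (21/26)*R2:  [       0        0  -123/26 ]
R4 <- R4 - (5/26)*R2:  [       0        0  -137/26 ]
R4 <- R4 - (137/123)*R3:  [ 0  0  0 ]
Row echelon form:
[ 9    -8        3 ]
[ 0  26/3       -9 ]
[ 0     0  -123/26 ]
[ 0     0        0 ]
Nonzero rows / pivot columns: 3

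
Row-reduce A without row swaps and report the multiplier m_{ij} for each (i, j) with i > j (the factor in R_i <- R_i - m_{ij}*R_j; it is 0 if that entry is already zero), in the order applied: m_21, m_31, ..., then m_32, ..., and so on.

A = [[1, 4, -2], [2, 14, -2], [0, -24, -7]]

Forward elimination:
R2 <- R2 - (2)*R1:  [ 0  6  2 ]
R3: entry in column 1 is already 0 -> m_{31} = 0 (no row operation needed)
R3 <- R3 - (-4)*R2:  [ 0  0  1 ]
Multipliers (in order of application): m_{21} = 2, m_{31} = 0, m_{32} = -4

multipliers: 2, 0, -4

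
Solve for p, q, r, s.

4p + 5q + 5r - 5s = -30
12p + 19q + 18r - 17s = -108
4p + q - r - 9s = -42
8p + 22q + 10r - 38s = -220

Forward elimination on [A|b]:
R2 <- R2 - (3)*R1:  [   0    4    3   -2  -18 ]
R3 <- R3 - (1)*R1:  [   0   -4   -6   -4  -12 ]
R4 <- R4 - (2)*R1:  [    0    12     0   -28  -160 ]
R3 <- R3 - (-1)*R2:  [   0    0   -3   -6  -30 ]
R4 <- R4 - (3)*R2:  [    0     0    -9   -22  -106 ]
R4 <- R4 - (3)*R3:  [   0    0    0   -4  -16 ]
Row echelon form:
[ 4  5   5  -5  |  -30 ]
[ 0  4   3  -2  |  -18 ]
[ 0  0  -3  -6  |  -30 ]
[ 0  0   0  -4  |  -16 ]
Back-substitution:
s = (-16) / -4 = 4
r = (-30 - (-6)*(4)) / -3 = 2
q = (-18 - (3)*(2) - (-2)*(4)) / 4 = -4
p = (-30 - (5)*(-4) - (5)*(2) - (-5)*(4)) / 4 = 0

(0, -4, 2, 4)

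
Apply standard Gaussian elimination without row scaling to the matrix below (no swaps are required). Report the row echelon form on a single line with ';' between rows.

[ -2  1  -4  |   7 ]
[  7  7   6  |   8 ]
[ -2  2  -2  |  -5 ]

REF = [-2 1 -4 7; 0 21/2 -8 65/2; 0 0 58/21 -317/21]

Forward elimination:
R2 <- R2 - (-7/2)*R1:  [    0  21/2    -8  65/2 ]
R3 <- R3 - (1)*R1:  [   0    1    2  -12 ]
R3 <- R3 - (2/21)*R2:  [       0        0    58/21  -317/21 ]
Row echelon form:
[ -2     1     -4  |        7 ]
[  0  21/2     -8  |     65/2 ]
[  0     0  58/21  |  -317/21 ]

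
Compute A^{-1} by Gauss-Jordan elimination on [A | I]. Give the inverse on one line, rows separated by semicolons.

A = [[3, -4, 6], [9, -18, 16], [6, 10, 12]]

Gauss-Jordan on [A | I]:
R1 <- (1/3)*R1:  [    1  -4/3     2  |   1/3     0     0 ]
R2 <- R2 - (9)*R1:  [  0  -6  -2  |  -3   1   0 ]
R3 <- R3 - (6)*R1:  [  0  18   0  |  -2   0   1 ]
R2 <- (1/-6)*R2:  [    0     1   1/3  |   1/2  -1/6     0 ]
R1 <- R1 - (-4/3)*R2:  [    1     0  22/9  |     1  -2/9     0 ]
R3 <- R3 - (18)*R2:  [   0    0   -6  |  -11    3    1 ]
R3 <- (1/-6)*R3:  [    0     0     1  |  11/6  -1/2  -1/6 ]
R1 <- R1 - (22/9)*R3:  [      1       0       0  |  -94/27       1   11/27 ]
R2 <- R2 - (1/3)*R3:  [    0     1     0  |  -1/9     0  1/18 ]
Right block of [I | A^{-1}] is the inverse:
[ -94/27     1  11/27 ]
[   -1/9     0   1/18 ]
[   11/6  -1/2   -1/6 ]

inverse = [-94/27 1 11/27; -1/9 0 1/18; 11/6 -1/2 -1/6]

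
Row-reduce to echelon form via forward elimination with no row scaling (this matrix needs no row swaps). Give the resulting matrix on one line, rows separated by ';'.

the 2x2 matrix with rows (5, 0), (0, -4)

Forward elimination:
Row echelon form:
[ 5   0 ]
[ 0  -4 ]

REF = [5 0; 0 -4]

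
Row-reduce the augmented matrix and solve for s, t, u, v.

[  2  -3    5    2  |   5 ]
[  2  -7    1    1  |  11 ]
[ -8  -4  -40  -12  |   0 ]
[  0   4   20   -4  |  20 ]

(-1, -2, 1, -2)

Forward elimination on [A|b]:
R2 <- R2 - (1)*R1:  [  0  -4  -4  -1   6 ]
R3 <- R3 - (-4)*R1:  [   0  -16  -20   -4   20 ]
R3 <- R3 - (4)*R2:  [  0   0  -4   0  -4 ]
R4 <- R4 - (-1)*R2:  [  0   0  16  -5  26 ]
R4 <- R4 - (-4)*R3:  [  0   0   0  -5  10 ]
Row echelon form:
[ 2  -3   5   2  |   5 ]
[ 0  -4  -4  -1  |   6 ]
[ 0   0  -4   0  |  -4 ]
[ 0   0   0  -5  |  10 ]
Back-substitution:
v = (10) / -5 = -2
u = (-4) / -4 = 1
t = (6 - (-4)*(1) - (-1)*(-2)) / -4 = -2
s = (5 - (-3)*(-2) - (5)*(1) - (2)*(-2)) / 2 = -1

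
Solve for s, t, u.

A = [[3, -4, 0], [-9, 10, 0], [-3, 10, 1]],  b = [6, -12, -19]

(-2, -3, 5)

Forward elimination on [A|b]:
R2 <- R2 - (-3)*R1:  [  0  -2   0   6 ]
R3 <- R3 - (-1)*R1:  [   0    6    1  -13 ]
R3 <- R3 - (-3)*R2:  [ 0  0  1  5 ]
Row echelon form:
[ 3  -4  0  |  6 ]
[ 0  -2  0  |  6 ]
[ 0   0  1  |  5 ]
Back-substitution:
u = (5) / 1 = 5
t = (6) / -2 = -3
s = (6 - (-4)*(-3)) / 3 = -2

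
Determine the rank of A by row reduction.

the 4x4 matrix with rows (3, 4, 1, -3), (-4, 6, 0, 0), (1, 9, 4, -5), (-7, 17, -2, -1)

Row reduction:
R2 <- R2 - (-4/3)*R1:  [    0  34/3   4/3    -4 ]
R3 <- R3 - (1/3)*R1:  [    0  23/3  11/3    -4 ]
R4 <- R4 - (-7/3)*R1:  [    0  79/3   1/3    -8 ]
R3 <- R3 - (23/34)*R2:  [      0       0   47/17  -22/17 ]
R4 <- R4 - (79/34)*R2:  [      0       0  -47/17   22/17 ]
R4 <- R4 - (-1)*R3:  [ 0  0  0  0 ]
Row echelon form:
[ 3     4      1      -3 ]
[ 0  34/3    4/3      -4 ]
[ 0     0  47/17  -22/17 ]
[ 0     0      0       0 ]
Nonzero rows / pivot columns: 3

rank(A) = 3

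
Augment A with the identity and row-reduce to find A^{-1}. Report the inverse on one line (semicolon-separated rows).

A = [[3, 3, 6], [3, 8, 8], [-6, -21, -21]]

inverse = [0 7/5 8/15; -1/3 3/5 2/15; 1/3 -1 -1/3]

Gauss-Jordan on [A | I]:
R1 <- (1/3)*R1:  [   1    1    2  |  1/3    0    0 ]
R2 <- R2 - (3)*R1:  [  0   5   2  |  -1   1   0 ]
R3 <- R3 - (-6)*R1:  [   0  -15   -9  |    2    0    1 ]
R2 <- (1/5)*R2:  [    0     1   2/5  |  -1/5   1/5     0 ]
R1 <- R1 - (1)*R2:  [    1     0   8/5  |  8/15  -1/5     0 ]
R3 <- R3 - (-15)*R2:  [  0   0  -3  |  -1   3   1 ]
R3 <- (1/-3)*R3:  [    0     0     1  |   1/3    -1  -1/3 ]
R1 <- R1 - (8/5)*R3:  [    1     0     0  |     0   7/5  8/15 ]
R2 <- R2 - (2/5)*R3:  [    0     1     0  |  -1/3   3/5  2/15 ]
Right block of [I | A^{-1}] is the inverse:
[    0  7/5  8/15 ]
[ -1/3  3/5  2/15 ]
[  1/3   -1  -1/3 ]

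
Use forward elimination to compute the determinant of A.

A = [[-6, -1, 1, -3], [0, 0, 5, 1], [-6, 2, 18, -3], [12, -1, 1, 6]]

Forward elimination:
R3 <- R3 - (1)*R1:  [  0   3  17   0 ]
R4 <- R4 - (-2)*R1:  [  0  -3   3   0 ]
R2 <-> R3   (pivot in column 2 was zero)
[ -6  -1   1  -3 ]
[  0   3  17   0 ]
[  0   0   5   1 ]
[  0  -3   3   0 ]
R4 <- R4 - (-1)*R2:  [  0   0  20   0 ]
R4 <- R4 - (4)*R3:  [  0   0   0  -4 ]
Upper-triangular form:
[ -6  -1   1  -3 ]
[  0   3  17   0 ]
[  0   0   5   1 ]
[  0   0   0  -4 ]
det(A) = (-1)^1 * (-6) * (3) * (5) * (-4) = -360  (1 row swap -> sign -1)

det(A) = -360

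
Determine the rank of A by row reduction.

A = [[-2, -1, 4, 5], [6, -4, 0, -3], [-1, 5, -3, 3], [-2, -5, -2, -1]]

rank(A) = 4

Row reduction:
R2 <- R2 - (-3)*R1:  [  0  -7  12  12 ]
R3 <- R3 - (1/2)*R1:  [    0  11/2    -5   1/2 ]
R4 <- R4 - (1)*R1:  [  0  -4  -6  -6 ]
R3 <- R3 - (-11/14)*R2:  [      0       0    31/7  139/14 ]
R4 <- R4 - (4/7)*R2:  [     0      0  -90/7  -90/7 ]
R4 <- R4 - (-90/31)*R3:  [      0       0       0  495/31 ]
Row echelon form:
[ -2  -1     4       5 ]
[  0  -7    12      12 ]
[  0   0  31/7  139/14 ]
[  0   0     0  495/31 ]
Nonzero rows / pivot columns: 4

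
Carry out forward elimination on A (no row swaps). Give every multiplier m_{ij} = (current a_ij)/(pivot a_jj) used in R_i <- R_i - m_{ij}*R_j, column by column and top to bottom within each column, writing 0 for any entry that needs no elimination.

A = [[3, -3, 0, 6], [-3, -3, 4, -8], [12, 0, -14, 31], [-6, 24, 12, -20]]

Forward elimination:
R2 <- R2 - (-1)*R1:  [  0  -6   4  -2 ]
R3 <- R3 - (4)*R1:  [   0   12  -14    7 ]
R4 <- R4 - (-2)*R1:  [  0  18  12  -8 ]
R3 <- R3 - (-2)*R2:  [  0   0  -6   3 ]
R4 <- R4 - (-3)*R2:  [   0    0   24  -14 ]
R4 <- R4 - (-4)*R3:  [  0   0   0  -2 ]
Multipliers (in order of application): m_{21} = -1, m_{31} = 4, m_{41} = -2, m_{32} = -2, m_{42} = -3, m_{43} = -4

multipliers: -1, 4, -2, -2, -3, -4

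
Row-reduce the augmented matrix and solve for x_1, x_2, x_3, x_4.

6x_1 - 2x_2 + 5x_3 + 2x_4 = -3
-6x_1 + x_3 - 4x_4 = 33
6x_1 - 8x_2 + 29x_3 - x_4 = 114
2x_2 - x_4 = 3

(-4, 1, 5, -1)

Forward elimination on [A|b]:
R2 <- R2 - (-1)*R1:  [  0  -2   6  -2  30 ]
R3 <- R3 - (1)*R1:  [   0   -6   24   -3  117 ]
R3 <- R3 - (3)*R2:  [  0   0   6   3  27 ]
R4 <- R4 - (-1)*R2:  [  0   0   6  -3  33 ]
R4 <- R4 - (1)*R3:  [  0   0   0  -6   6 ]
Row echelon form:
[ 6  -2  5   2  |  -3 ]
[ 0  -2  6  -2  |  30 ]
[ 0   0  6   3  |  27 ]
[ 0   0  0  -6  |   6 ]
Back-substitution:
x_4 = (6) / -6 = -1
x_3 = (27 - (3)*(-1)) / 6 = 5
x_2 = (30 - (6)*(5) - (-2)*(-1)) / -2 = 1
x_1 = (-3 - (-2)*(1) - (5)*(5) - (2)*(-1)) / 6 = -4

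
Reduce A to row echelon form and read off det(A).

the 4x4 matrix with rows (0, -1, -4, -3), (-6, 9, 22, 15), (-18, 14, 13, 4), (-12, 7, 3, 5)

det(A) = 12

Forward elimination:
R1 <-> R2   (pivot in column 1 was zero)
[  -6   9  22  15 ]
[   0  -1  -4  -3 ]
[ -18  14  13   4 ]
[ -12   7   3   5 ]
R3 <- R3 - (3)*R1:  [   0  -13  -53  -41 ]
R4 <- R4 - (2)*R1:  [   0  -11  -41  -25 ]
R3 <- R3 - (13)*R2:  [  0   0  -1  -2 ]
R4 <- R4 - (11)*R2:  [ 0  0  3  8 ]
R4 <- R4 - (-3)*R3:  [ 0  0  0  2 ]
Upper-triangular form:
[ -6   9  22  15 ]
[  0  -1  -4  -3 ]
[  0   0  -1  -2 ]
[  0   0   0   2 ]
det(A) = (-1)^1 * (-6) * (-1) * (-1) * (2) = 12  (1 row swap -> sign -1)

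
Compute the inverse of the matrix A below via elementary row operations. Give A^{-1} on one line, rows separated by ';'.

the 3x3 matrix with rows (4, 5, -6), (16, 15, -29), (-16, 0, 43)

Gauss-Jordan on [A | I]:
R1 <- (1/4)*R1:  [    1   5/4  -3/2  |   1/4     0     0 ]
R2 <- R2 - (16)*R1:  [  0  -5  -5  |  -4   1   0 ]
R3 <- R3 - (-16)*R1:  [  0  20  19  |   4   0   1 ]
R2 <- (1/-5)*R2:  [    0     1     1  |   4/5  -1/5     0 ]
R1 <- R1 - (5/4)*R2:  [     1      0  -11/4  |   -3/4    1/4      0 ]
R3 <- R3 - (20)*R2:  [   0    0   -1  |  -12    4    1 ]
R3 <- (1/-1)*R3:  [  0   0   1  |  12  -4  -1 ]
R1 <- R1 - (-11/4)*R3:  [     1      0      0  |  129/4  -43/4  -11/4 ]
R2 <- R2 - (1)*R3:  [     0      1      0  |  -56/5   19/5      1 ]
Right block of [I | A^{-1}] is the inverse:
[ 129/4  -43/4  -11/4 ]
[ -56/5   19/5      1 ]
[    12     -4     -1 ]

inverse = [129/4 -43/4 -11/4; -56/5 19/5 1; 12 -4 -1]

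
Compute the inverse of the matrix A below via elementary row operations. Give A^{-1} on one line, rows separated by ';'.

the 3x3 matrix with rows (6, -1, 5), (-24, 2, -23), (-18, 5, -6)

inverse = [-103/72 -19/72 -13/72; -15/4 -3/4 -1/4; 7/6 1/6 1/6]

Gauss-Jordan on [A | I]:
R1 <- (1/6)*R1:  [    1  -1/6   5/6  |   1/6     0     0 ]
R2 <- R2 - (-24)*R1:  [  0  -2  -3  |   4   1   0 ]
R3 <- R3 - (-18)*R1:  [ 0  2  9  |  3  0  1 ]
R2 <- (1/-2)*R2:  [    0     1   3/2  |    -2  -1/2     0 ]
R1 <- R1 - (-1/6)*R2:  [     1      0  13/12  |   -1/6  -1/12      0 ]
R3 <- R3 - (2)*R2:  [ 0  0  6  |  7  1  1 ]
R3 <- (1/6)*R3:  [   0    0    1  |  7/6  1/6  1/6 ]
R1 <- R1 - (13/12)*R3:  [       1        0        0  |  -103/72   -19/72   -13/72 ]
R2 <- R2 - (3/2)*R3:  [     0      1      0  |  -15/4   -3/4   -1/4 ]
Right block of [I | A^{-1}] is the inverse:
[ -103/72  -19/72  -13/72 ]
[   -15/4    -3/4    -1/4 ]
[     7/6     1/6     1/6 ]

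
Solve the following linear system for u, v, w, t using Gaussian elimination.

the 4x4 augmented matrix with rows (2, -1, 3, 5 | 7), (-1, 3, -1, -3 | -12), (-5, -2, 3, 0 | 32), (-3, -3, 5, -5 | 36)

Forward elimination on [A|b]:
R2 <- R2 - (-1/2)*R1:  [     0    5/2    1/2   -1/2  -17/2 ]
R3 <- R3 - (-5/2)*R1:  [    0  -9/2  21/2  25/2  99/2 ]
R4 <- R4 - (-3/2)*R1:  [    0  -9/2  19/2   5/2  93/2 ]
R3 <- R3 - (-9/5)*R2:  [     0      0   57/5   58/5  171/5 ]
R4 <- R4 - (-9/5)*R2:  [     0      0   52/5    8/5  156/5 ]
R4 <- R4 - (52/57)*R3:  [       0        0        0  -512/57        0 ]
Row echelon form:
[ 2   -1     3        5  |      7 ]
[ 0  5/2   1/2     -1/2  |  -17/2 ]
[ 0    0  57/5     58/5  |  171/5 ]
[ 0    0     0  -512/57  |      0 ]
Back-substitution:
t = (0) / (-512/57) = 0
w = (171/5 - (58/5)*(0)) / (57/5) = 3
v = (-17/2 - (1/2)*(3) - (-1/2)*(0)) / (5/2) = -4
u = (7 - (-1)*(-4) - (3)*(3) - (5)*(0)) / 2 = -3

(-3, -4, 3, 0)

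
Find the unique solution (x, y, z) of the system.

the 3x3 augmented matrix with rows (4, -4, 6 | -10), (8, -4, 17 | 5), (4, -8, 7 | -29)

(1, 5, 1)

Forward elimination on [A|b]:
R2 <- R2 - (2)*R1:  [  0   4   5  25 ]
R3 <- R3 - (1)*R1:  [   0   -4    1  -19 ]
R3 <- R3 - (-1)*R2:  [ 0  0  6  6 ]
Row echelon form:
[ 4  -4  6  |  -10 ]
[ 0   4  5  |   25 ]
[ 0   0  6  |    6 ]
Back-substitution:
z = (6) / 6 = 1
y = (25 - (5)*(1)) / 4 = 5
x = (-10 - (-4)*(5) - (6)*(1)) / 4 = 1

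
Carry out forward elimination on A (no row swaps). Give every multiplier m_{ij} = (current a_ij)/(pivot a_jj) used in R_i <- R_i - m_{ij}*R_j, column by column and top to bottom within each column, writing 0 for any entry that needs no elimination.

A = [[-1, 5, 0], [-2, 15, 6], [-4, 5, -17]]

multipliers: 2, 4, -3

Forward elimination:
R2 <- R2 - (2)*R1:  [ 0  5  6 ]
R3 <- R3 - (4)*R1:  [   0  -15  -17 ]
R3 <- R3 - (-3)*R2:  [ 0  0  1 ]
Multipliers (in order of application): m_{21} = 2, m_{31} = 4, m_{32} = -3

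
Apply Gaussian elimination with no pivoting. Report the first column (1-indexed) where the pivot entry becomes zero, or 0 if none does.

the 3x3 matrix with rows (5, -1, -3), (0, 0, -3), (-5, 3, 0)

first zero-pivot column = 2

Naive forward elimination:
R3 <- R3 - (-1)*R1:  [  0   2  -3 ]
Matrix at this point:
[ 5  -1  -3 ]
[ 0   0  -3 ]
[ 0   2  -3 ]
Pivot entry (2,2) is zero but row 3 has 2 in column 2 -> naive elimination stops; a row interchange (e.g. R2 <-> R3) would be required here.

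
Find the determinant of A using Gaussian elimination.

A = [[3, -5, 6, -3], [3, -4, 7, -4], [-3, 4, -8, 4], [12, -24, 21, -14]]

det(A) = 18

Forward elimination:
R2 <- R2 - (1)*R1:  [  0   1   1  -1 ]
R3 <- R3 - (-1)*R1:  [  0  -1  -2   1 ]
R4 <- R4 - (4)*R1:  [  0  -4  -3  -2 ]
R3 <- R3 - (-1)*R2:  [  0   0  -1   0 ]
R4 <- R4 - (-4)*R2:  [  0   0   1  -6 ]
R4 <- R4 - (-1)*R3:  [  0   0   0  -6 ]
Upper-triangular form:
[ 3  -5   6  -3 ]
[ 0   1   1  -1 ]
[ 0   0  -1   0 ]
[ 0   0   0  -6 ]
det(A) = (-1)^0 * (3) * (1) * (-1) * (-6) = 18  (0 row swaps -> sign +1)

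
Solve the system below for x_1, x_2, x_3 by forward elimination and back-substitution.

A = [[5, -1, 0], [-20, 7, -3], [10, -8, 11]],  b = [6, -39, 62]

(1, -1, 4)

Forward elimination on [A|b]:
R2 <- R2 - (-4)*R1:  [   0    3   -3  -15 ]
R3 <- R3 - (2)*R1:  [  0  -6  11  50 ]
R3 <- R3 - (-2)*R2:  [  0   0   5  20 ]
Row echelon form:
[ 5  -1   0  |    6 ]
[ 0   3  -3  |  -15 ]
[ 0   0   5  |   20 ]
Back-substitution:
x_3 = (20) / 5 = 4
x_2 = (-15 - (-3)*(4)) / 3 = -1
x_1 = (6 - (-1)*(-1)) / 5 = 1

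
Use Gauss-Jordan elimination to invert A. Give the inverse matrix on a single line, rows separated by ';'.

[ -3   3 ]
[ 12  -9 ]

inverse = [1 1/3; 4/3 1/3]

Gauss-Jordan on [A | I]:
R1 <- (1/-3)*R1:  [    1    -1  |  -1/3     0 ]
R2 <- R2 - (12)*R1:  [ 0  3  |  4  1 ]
R2 <- (1/3)*R2:  [   0    1  |  4/3  1/3 ]
R1 <- R1 - (-1)*R2:  [   1    0  |    1  1/3 ]
Right block of [I | A^{-1}] is the inverse:
[   1  1/3 ]
[ 4/3  1/3 ]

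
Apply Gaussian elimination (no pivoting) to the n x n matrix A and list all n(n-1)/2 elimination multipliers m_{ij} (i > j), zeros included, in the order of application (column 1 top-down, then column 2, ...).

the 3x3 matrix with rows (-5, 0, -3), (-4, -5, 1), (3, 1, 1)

multipliers: 4/5, -3/5, -1/5

Forward elimination:
R2 <- R2 - (4/5)*R1:  [    0    -5  17/5 ]
R3 <- R3 - (-3/5)*R1:  [    0     1  -4/5 ]
R3 <- R3 - (-1/5)*R2:  [     0      0  -3/25 ]
Multipliers (in order of application): m_{21} = 4/5, m_{31} = -3/5, m_{32} = -1/5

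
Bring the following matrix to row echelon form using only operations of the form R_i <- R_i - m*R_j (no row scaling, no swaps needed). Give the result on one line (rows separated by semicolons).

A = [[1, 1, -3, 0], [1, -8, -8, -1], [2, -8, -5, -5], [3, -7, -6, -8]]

REF = [1 1 -3 0; 0 -9 -5 -1; 0 0 59/9 -35/9; 0 0 0 -107/59]

Forward elimination:
R2 <- R2 - (1)*R1:  [  0  -9  -5  -1 ]
R3 <- R3 - (2)*R1:  [   0  -10    1   -5 ]
R4 <- R4 - (3)*R1:  [   0  -10    3   -8 ]
R3 <- R3 - (10/9)*R2:  [     0      0   59/9  -35/9 ]
R4 <- R4 - (10/9)*R2:  [     0      0   77/9  -62/9 ]
R4 <- R4 - (77/59)*R3:  [       0        0        0  -107/59 ]
Row echelon form:
[ 1   1    -3        0 ]
[ 0  -9    -5       -1 ]
[ 0   0  59/9    -35/9 ]
[ 0   0     0  -107/59 ]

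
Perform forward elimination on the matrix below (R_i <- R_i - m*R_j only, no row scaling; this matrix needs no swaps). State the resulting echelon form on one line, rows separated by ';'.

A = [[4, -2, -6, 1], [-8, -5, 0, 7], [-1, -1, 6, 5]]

REF = [4 -2 -6 1; 0 -9 -12 9; 0 0 13/2 15/4]

Forward elimination:
R2 <- R2 - (-2)*R1:  [   0   -9  -12    9 ]
R3 <- R3 - (-1/4)*R1:  [    0  -3/2   9/2  21/4 ]
R3 <- R3 - (1/6)*R2:  [    0     0  13/2  15/4 ]
Row echelon form:
[ 4  -2    -6     1 ]
[ 0  -9   -12     9 ]
[ 0   0  13/2  15/4 ]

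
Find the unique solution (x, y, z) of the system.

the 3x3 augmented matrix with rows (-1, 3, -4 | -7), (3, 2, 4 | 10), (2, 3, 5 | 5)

Forward elimination on [A|b]:
R2 <- R2 - (-3)*R1:  [   0   11   -8  -11 ]
R3 <- R3 - (-2)*R1:  [  0   9  -3  -9 ]
R3 <- R3 - (9/11)*R2:  [     0      0  39/11      0 ]
Row echelon form:
[ -1   3     -4  |   -7 ]
[  0  11     -8  |  -11 ]
[  0   0  39/11  |    0 ]
Back-substitution:
z = (0) / (39/11) = 0
y = (-11 - (-8)*(0)) / 11 = -1
x = (-7 - (3)*(-1) - (-4)*(0)) / -1 = 4

(4, -1, 0)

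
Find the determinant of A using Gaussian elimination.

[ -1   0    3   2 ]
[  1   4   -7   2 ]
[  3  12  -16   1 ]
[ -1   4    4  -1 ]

Forward elimination:
R2 <- R2 - (-1)*R1:  [  0   4  -4   4 ]
R3 <- R3 - (-3)*R1:  [  0  12  -7   7 ]
R4 <- R4 - (1)*R1:  [  0   4   1  -3 ]
R3 <- R3 - (3)*R2:  [  0   0   5  -5 ]
R4 <- R4 - (1)*R2:  [  0   0   5  -7 ]
R4 <- R4 - (1)*R3:  [  0   0   0  -2 ]
Upper-triangular form:
[ -1  0   3   2 ]
[  0  4  -4   4 ]
[  0  0   5  -5 ]
[  0  0   0  -2 ]
det(A) = (-1)^0 * (-1) * (4) * (5) * (-2) = 40  (0 row swaps -> sign +1)

det(A) = 40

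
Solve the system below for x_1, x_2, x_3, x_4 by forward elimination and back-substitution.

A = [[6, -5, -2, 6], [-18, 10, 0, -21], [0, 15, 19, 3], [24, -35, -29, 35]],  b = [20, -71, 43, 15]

Forward elimination on [A|b]:
R2 <- R2 - (-3)*R1:  [   0   -5   -6   -3  -11 ]
R4 <- R4 - (4)*R1:  [   0  -15  -21   11  -65 ]
R3 <- R3 - (-3)*R2:  [  0   0   1  -6  10 ]
R4 <- R4 - (3)*R2:  [   0    0   -3   20  -32 ]
R4 <- R4 - (-3)*R3:  [  0   0   0   2  -2 ]
Row echelon form:
[ 6  -5  -2   6  |   20 ]
[ 0  -5  -6  -3  |  -11 ]
[ 0   0   1  -6  |   10 ]
[ 0   0   0   2  |   -2 ]
Back-substitution:
x_4 = (-2) / 2 = -1
x_3 = (10 - (-6)*(-1)) / 1 = 4
x_2 = (-11 - (-6)*(4) - (-3)*(-1)) / -5 = -2
x_1 = (20 - (-5)*(-2) - (-2)*(4) - (6)*(-1)) / 6 = 4

(4, -2, 4, -1)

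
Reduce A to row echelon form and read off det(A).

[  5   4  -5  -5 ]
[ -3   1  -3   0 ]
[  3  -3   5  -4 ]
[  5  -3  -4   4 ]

Forward elimination:
R2 <- R2 - (-3/5)*R1:  [    0  17/5    -6    -3 ]
R3 <- R3 - (3/5)*R1:  [     0  -27/5      8     -1 ]
R4 <- R4 - (1)*R1:  [  0  -7   1   9 ]
R3 <- R3 - (-27/17)*R2:  [      0       0  -26/17  -98/17 ]
R4 <- R4 - (-35/17)*R2:  [       0        0  -193/17    48/17 ]
R4 <- R4 - (193/26)*R3:  [      0       0       0  593/13 ]
Upper-triangular form:
[ 5     4      -5      -5 ]
[ 0  17/5      -6      -3 ]
[ 0     0  -26/17  -98/17 ]
[ 0     0       0  593/13 ]
det(A) = (-1)^0 * (5) * (17/5) * (-26/17) * (593/13) = -1186  (0 row swaps -> sign +1)

det(A) = -1186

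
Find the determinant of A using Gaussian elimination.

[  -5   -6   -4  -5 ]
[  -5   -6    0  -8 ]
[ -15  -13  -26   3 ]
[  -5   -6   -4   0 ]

det(A) = 500

Forward elimination:
R2 <- R2 - (1)*R1:  [  0   0   4  -3 ]
R3 <- R3 - (3)*R1:  [   0    5  -14   18 ]
R4 <- R4 - (1)*R1:  [ 0  0  0  5 ]
R2 <-> R3   (pivot in column 2 was zero)
[ -5  -6   -4  -5 ]
[  0   5  -14  18 ]
[  0   0    4  -3 ]
[  0   0    0   5 ]
Upper-triangular form:
[ -5  -6   -4  -5 ]
[  0   5  -14  18 ]
[  0   0    4  -3 ]
[  0   0    0   5 ]
det(A) = (-1)^1 * (-5) * (5) * (4) * (5) = 500  (1 row swap -> sign -1)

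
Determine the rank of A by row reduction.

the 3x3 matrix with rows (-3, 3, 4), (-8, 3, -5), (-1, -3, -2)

rank(A) = 3

Row reduction:
R2 <- R2 - (8/3)*R1:  [     0     -5  -47/3 ]
R3 <- R3 - (1/3)*R1:  [     0     -4  -10/3 ]
R3 <- R3 - (4/5)*R2:  [    0     0  46/5 ]
Row echelon form:
[ -3   3      4 ]
[  0  -5  -47/3 ]
[  0   0   46/5 ]
Nonzero rows / pivot columns: 3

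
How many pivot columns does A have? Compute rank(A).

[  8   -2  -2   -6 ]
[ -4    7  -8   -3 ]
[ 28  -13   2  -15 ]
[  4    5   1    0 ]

rank(A) = 3

Row reduction:
R2 <- R2 - (-1/2)*R1:  [  0   6  -9  -6 ]
R3 <- R3 - (7/2)*R1:  [  0  -6   9   6 ]
R4 <- R4 - (1/2)*R1:  [ 0  6  2  3 ]
R3 <- R3 - (-1)*R2:  [ 0  0  0  0 ]
R4 <- R4 - (1)*R2:  [  0   0  11   9 ]
R3 <-> R4   (pivot in column 3 was zero)
[ 8  -2  -2  -6 ]
[ 0   6  -9  -6 ]
[ 0   0  11   9 ]
[ 0   0   0   0 ]
Row echelon form:
[ 8  -2  -2  -6 ]
[ 0   6  -9  -6 ]
[ 0   0  11   9 ]
[ 0   0   0   0 ]
Nonzero rows / pivot columns: 3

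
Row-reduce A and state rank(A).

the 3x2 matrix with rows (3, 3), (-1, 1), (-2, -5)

Row reduction:
R2 <- R2 - (-1/3)*R1:  [ 0  2 ]
R3 <- R3 - (-2/3)*R1:  [  0  -3 ]
R3 <- R3 - (-3/2)*R2:  [ 0  0 ]
Row echelon form:
[ 3  3 ]
[ 0  2 ]
[ 0  0 ]
Nonzero rows / pivot columns: 2

rank(A) = 2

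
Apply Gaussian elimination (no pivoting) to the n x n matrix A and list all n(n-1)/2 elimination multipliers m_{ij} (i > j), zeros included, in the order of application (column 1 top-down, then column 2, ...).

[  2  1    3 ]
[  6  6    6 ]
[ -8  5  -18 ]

Forward elimination:
R2 <- R2 - (3)*R1:  [  0   3  -3 ]
R3 <- R3 - (-4)*R1:  [  0   9  -6 ]
R3 <- R3 - (3)*R2:  [ 0  0  3 ]
Multipliers (in order of application): m_{21} = 3, m_{31} = -4, m_{32} = 3

multipliers: 3, -4, 3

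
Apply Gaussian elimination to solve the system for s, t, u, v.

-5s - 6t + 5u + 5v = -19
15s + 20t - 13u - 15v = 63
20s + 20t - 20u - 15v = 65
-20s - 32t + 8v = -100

Forward elimination on [A|b]:
R2 <- R2 - (-3)*R1:  [ 0  2  2  0  6 ]
R3 <- R3 - (-4)*R1:  [   0   -4    0    5  -11 ]
R4 <- R4 - (4)*R1:  [   0   -8  -20  -12  -24 ]
R3 <- R3 - (-2)*R2:  [ 0  0  4  5  1 ]
R4 <- R4 - (-4)*R2:  [   0    0  -12  -12    0 ]
R4 <- R4 - (-3)*R3:  [ 0  0  0  3  3 ]
Row echelon form:
[ -5  -6  5  5  |  -19 ]
[  0   2  2  0  |    6 ]
[  0   0  4  5  |    1 ]
[  0   0  0  3  |    3 ]
Back-substitution:
v = (3) / 3 = 1
u = (1 - (5)*(1)) / 4 = -1
t = (6 - (2)*(-1)) / 2 = 4
s = (-19 - (-6)*(4) - (5)*(-1) - (5)*(1)) / -5 = -1

(-1, 4, -1, 1)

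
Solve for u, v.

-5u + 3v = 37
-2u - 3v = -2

Forward elimination on [A|b]:
R2 <- R2 - (2/5)*R1:  [     0  -21/5  -84/5 ]
Row echelon form:
[ -5      3  |     37 ]
[  0  -21/5  |  -84/5 ]
Back-substitution:
v = (-84/5) / (-21/5) = 4
u = (37 - (3)*(4)) / -5 = -5

(-5, 4)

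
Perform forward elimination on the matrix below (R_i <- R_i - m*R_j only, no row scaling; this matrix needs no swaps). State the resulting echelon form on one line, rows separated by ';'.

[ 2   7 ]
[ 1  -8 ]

REF = [2 7; 0 -23/2]

Forward elimination:
R2 <- R2 - (1/2)*R1:  [     0  -23/2 ]
Row echelon form:
[ 2      7 ]
[ 0  -23/2 ]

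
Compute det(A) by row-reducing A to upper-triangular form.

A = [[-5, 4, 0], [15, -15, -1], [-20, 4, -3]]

det(A) = 15

Forward elimination:
R2 <- R2 - (-3)*R1:  [  0  -3  -1 ]
R3 <- R3 - (4)*R1:  [   0  -12   -3 ]
R3 <- R3 - (4)*R2:  [ 0  0  1 ]
Upper-triangular form:
[ -5   4   0 ]
[  0  -3  -1 ]
[  0   0   1 ]
det(A) = (-1)^0 * (-5) * (-3) * (1) = 15  (0 row swaps -> sign +1)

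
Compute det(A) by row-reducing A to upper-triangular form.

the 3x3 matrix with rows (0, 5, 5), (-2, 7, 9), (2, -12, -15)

Forward elimination:
R1 <-> R2   (pivot in column 1 was zero)
[ -2    7    9 ]
[  0    5    5 ]
[  2  -12  -15 ]
R3 <- R3 - (-1)*R1:  [  0  -5  -6 ]
R3 <- R3 - (-1)*R2:  [  0   0  -1 ]
Upper-triangular form:
[ -2  7   9 ]
[  0  5   5 ]
[  0  0  -1 ]
det(A) = (-1)^1 * (-2) * (5) * (-1) = -10  (1 row swap -> sign -1)

det(A) = -10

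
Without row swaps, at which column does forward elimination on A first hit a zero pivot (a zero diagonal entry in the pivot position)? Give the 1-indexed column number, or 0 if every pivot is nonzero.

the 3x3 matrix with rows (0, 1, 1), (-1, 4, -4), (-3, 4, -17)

Naive forward elimination:
Pivot entry (1,1) is zero but row 2 has -1 in column 1 -> naive elimination stops; a row interchange (e.g. R1 <-> R2) would be required here.

first zero-pivot column = 1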